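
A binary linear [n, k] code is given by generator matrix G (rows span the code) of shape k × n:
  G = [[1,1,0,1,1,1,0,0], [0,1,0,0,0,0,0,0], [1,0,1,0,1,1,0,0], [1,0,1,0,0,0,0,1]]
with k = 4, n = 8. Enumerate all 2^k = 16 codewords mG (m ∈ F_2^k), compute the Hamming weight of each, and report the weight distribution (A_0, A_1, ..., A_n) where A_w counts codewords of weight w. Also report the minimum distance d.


Weight distribution: A_0 = 1, A_1 = 1, A_2 = 1, A_3 = 4, A_4 = 5, A_5 = 3, A_6 = 1. Minimum distance d = 1.

Enumerate all 2^4 = 16 messages m ∈ F_2^4.
For each, compute codeword c = mG in F_2^8, then tally its weight.
  m = 0000 → c = 00000000, weight = 0.
  m = 1000 → c = 11011100, weight = 5.
  m = 0100 → c = 01000000, weight = 1.
  m = 1100 → c = 10011100, weight = 4.
  m = 0010 → c = 10101100, weight = 4.
  m = 1010 → c = 01110000, weight = 3.
  m = 0110 → c = 11101100, weight = 5.
  m = 1110 → c = 00110000, weight = 2.
  m = 0001 → c = 10100001, weight = 3.
  m = 1001 → c = 01111101, weight = 6.
  m = 0101 → c = 11100001, weight = 4.
  m = 1101 → c = 00111101, weight = 5.
  m = 0011 → c = 00001101, weight = 3.
  m = 1011 → c = 11010001, weight = 4.
  m = 0111 → c = 01001101, weight = 4.
  m = 1111 → c = 10010001, weight = 3.
Tally weights:
  weight 0: 1 codewords.
  weight 1: 1 codewords.
  weight 2: 1 codewords.
  weight 3: 4 codewords.
  weight 4: 5 codewords.
  weight 5: 3 codewords.
  weight 6: 1 codewords.
Minimum distance d = smallest w > 0 with A_w > 0 = 1.
Sanity: Σ A_w = 16 = 2^4 = 16 ✓.


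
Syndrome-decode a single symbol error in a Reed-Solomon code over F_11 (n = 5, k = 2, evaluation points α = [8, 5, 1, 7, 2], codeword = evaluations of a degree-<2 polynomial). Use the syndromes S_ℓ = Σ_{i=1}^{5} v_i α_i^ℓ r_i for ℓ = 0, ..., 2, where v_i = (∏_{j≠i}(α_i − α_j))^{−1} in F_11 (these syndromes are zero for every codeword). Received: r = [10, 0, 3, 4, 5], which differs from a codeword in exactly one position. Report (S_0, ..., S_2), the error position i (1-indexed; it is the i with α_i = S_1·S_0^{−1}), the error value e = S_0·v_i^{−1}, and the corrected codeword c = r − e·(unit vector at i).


S = (3, 2, 5), error at position 1, error magnitude e = 4, c = [6, 0, 3, 4, 5].

Step 1: column multipliers v_i = (∏_{j≠i}(α_i − α_j))^{−1} mod 11.
  i = 1 (α = 8): (8−5)(8−1)(8−7)(8−2) = 3·7·1·6 = 126 ≡ 5, so v_1 = 5^{−1} = 9 (mod 11).
  i = 2 (α = 5): (5−8)(5−1)(5−7)(5−2) = (−3)·4·(−2)·3 = 72 ≡ 6, so v_2 = 6^{−1} = 2 (mod 11).
  i = 3 (α = 1): (1−8)(1−5)(1−7)(1−2) = (−7)·(−4)·(−6)·(−1) = 168 ≡ 3, so v_3 = 3^{−1} = 4 (mod 11).
  i = 4 (α = 7): (7−8)(7−5)(7−1)(7−2) = (−1)·2·6·5 = −60 ≡ 6, so v_4 = 6^{−1} = 2 (mod 11).
  i = 5 (α = 2): (2−8)(2−5)(2−1)(2−7) = (−6)·(−3)·1·(−5) = −90 ≡ 9, so v_5 = 9^{−1} = 5 (mod 11).
  v = [9, 2, 4, 2, 5].
Step 2: syndromes of r = [10, 0, 3, 4, 5] (all sums mod 11).
  S_0 = Σ v_i r_i = 9·10 + 2·0 + 4·3 + 2·4 + 5·5 = 135 ≡ 3.
  S_1 = Σ v_i α_i r_i = 9·8·10 + 2·5·0 + 4·1·3 + 2·7·4 + 5·2·5 = 838 ≡ 2.
  α_i^2 mod 11 = [9, 3, 1, 5, 4].
  S_2 = Σ v_i α_i^2 r_i = 9·9·10 + 2·3·0 + 4·1·3 + 2·5·4 + 5·4·5 = 962 ≡ 5.
  S = (3, 2, 5) ≠ 0, so r is not a codeword (an error is present).
Step 3: locate the error. For a single error e at position i, S_ℓ = v_i·e·α_i^ℓ, so α_err = S_1/S_0.
  S_0^{−1} = 3^{−1} = 4 (mod 11), so α_err = 2·4 = 8 ≡ 8 = α_1. Error position i = 1.
  Consistency check: S_2/S_1 = 5·6 = 30 ≡ 8 = α_err ✓ (single-error assumption holds).
Step 4: error magnitude e = S_0/v_1 = S_0·∏_{j≠1}(α_1 − α_j) = 3·5 = 15 ≡ 4 (mod 11).
Step 5: correct position 1: c_1 = r_1 − e = 10 − 4 ≡ 6 (mod 11). Hence c = [6, 0, 3, 4, 5].
  Check: interpolating c through the α_i gives m(x) = 1 + 2·x (degree < 2) with m(α_i) = c_i for every i, so c is indeed a codeword.


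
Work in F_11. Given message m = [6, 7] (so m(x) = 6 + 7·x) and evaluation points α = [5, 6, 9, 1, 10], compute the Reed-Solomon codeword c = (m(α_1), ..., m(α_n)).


c = [8, 4, 3, 2, 10]

Message polynomial: m(x) = 6 + 7·x (mod 11).
For each evaluation point α_i, compute m(α_i) mod 11:
  α_1 = 5: Horner steps 7 → 8, so m(5) = 8.
  α_2 = 6: Horner steps 7 → 4, so m(6) = 4.
  α_3 = 9: Horner steps 7 → 3, so m(9) = 3.
  α_4 = 1: Horner steps 7 → 2, so m(1) = 2.
  α_5 = 10: Horner steps 7 → 10, so m(10) = 10.
Codeword c = [8, 4, 3, 2, 10] ∈ F_11^5.


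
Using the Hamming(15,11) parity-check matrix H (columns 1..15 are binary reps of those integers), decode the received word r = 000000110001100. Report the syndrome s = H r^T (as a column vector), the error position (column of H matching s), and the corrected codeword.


s = (1, 1, 1, 0)^T, error position = 14, corrected codeword c = 000000110001110

Compute s = H r^T mod 2 one row at a time:
  s_1 = 1 + 0 + 0 + 0 + 1 + 1 + 0 + 0 = 3 ≡ 1 (mod 2).
  s_2 = 0 + 0 + 0 + 1 + 1 + 1 + 0 + 0 = 3 ≡ 1 (mod 2).
  s_3 = 0 + 0 + 0 + 1 + 0 + 0 + 0 + 0 = 1 ≡ 1 (mod 2).
  s_4 = 0 + 0 + 0 + 1 + 0 + 0 + 1 + 0 = 2 ≡ 0 (mod 2).
s = (1, 1, 1, 0)^T — this equals column 14 of H (binary 1110), so error is at position 14.
Correct: flip bit 14 of r = 000000110001100 to get c = 000000110001110.


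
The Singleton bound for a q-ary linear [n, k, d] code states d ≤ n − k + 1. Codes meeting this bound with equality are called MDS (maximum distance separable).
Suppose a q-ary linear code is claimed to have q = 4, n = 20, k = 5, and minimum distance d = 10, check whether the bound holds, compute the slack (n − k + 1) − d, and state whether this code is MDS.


Singleton RHS = n − k + 1 = 16, slack = 6, bound satisfied, not MDS.

Singleton bound: d ≤ n − k + 1.
Here n = 20, k = 5, so n − k + 1 = 16.
Given d = 10, check d ≤ 16: YES.
Slack = (n − k + 1) − d = 6.
The code is NOT MDS (slack = 6 > 0).
Description: the claimed parameters are [20, 5, 10]_4; such a code would be non-MDS.


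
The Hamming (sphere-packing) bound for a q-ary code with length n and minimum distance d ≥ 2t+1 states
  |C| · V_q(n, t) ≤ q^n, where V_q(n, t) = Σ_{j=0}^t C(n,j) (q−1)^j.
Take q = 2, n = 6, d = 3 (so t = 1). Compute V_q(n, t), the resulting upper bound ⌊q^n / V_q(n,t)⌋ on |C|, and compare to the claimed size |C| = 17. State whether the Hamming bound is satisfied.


V_q(n, t) = 7, q^n = 64, Hamming bound = 9, |C| = 17 > bound (violated).

Step 1: Compute V_q(n, t) = Σ_{j=0}^1 C(n, j) (q−1)^j.
  j = 0: C(6,0)·(1)^0 = 1·1 = 1.
  j = 1: C(6,1)·(1)^1 = 6·1 = 6.
  V_q(n, t) = 1 + 6 = 7.
Step 2: q^n = 2^6 = 64.
Step 3: Hamming bound ⌊q^n / V_q(n,t)⌋ = ⌊64/7⌋ = 9.
Step 4: Compare |C| = 17 to 9: violated.
The claimed |C| lies above the Hamming bound, so no 2-ary code of length 6 with d ≥ 3 can have 17 codewords.


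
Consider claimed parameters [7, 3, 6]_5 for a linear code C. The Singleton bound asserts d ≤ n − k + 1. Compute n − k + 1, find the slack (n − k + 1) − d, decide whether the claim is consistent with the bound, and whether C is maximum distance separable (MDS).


Singleton RHS = n − k + 1 = 5, slack = -1, bound violated (no such code; not MDS).

Singleton bound: d ≤ n − k + 1.
Here n = 7, k = 3, so n − k + 1 = 5.
Given d = 6, check d ≤ 5: NO.
Slack = (n − k + 1) − d = -1.
The slack is negative: d = 6 exceeds n − k + 1 = 5 by 1, so the Singleton bound is violated and no linear [7, 3, 6]_5 code can exist. In particular it is not MDS (MDS requires d = n − k + 1 exactly).
Description: the claimed parameters are [7, 3, 6]_5; such a code would be impossible (violates the Singleton bound).


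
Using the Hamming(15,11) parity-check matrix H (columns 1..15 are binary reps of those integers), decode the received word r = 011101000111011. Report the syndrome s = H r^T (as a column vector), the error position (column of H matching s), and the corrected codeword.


s = (1, 1, 1, 1)^T, error position = 15, corrected codeword c = 011101000111010

Compute s = H r^T mod 2 one row at a time:
  s_1 = 0 + 0 + 1 + 1 + 1 + 0 + 1 + 1 = 5 ≡ 1 (mod 2).
  s_2 = 1 + 0 + 1 + 0 + 1 + 0 + 1 + 1 = 5 ≡ 1 (mod 2).
  s_3 = 1 + 1 + 1 + 0 + 1 + 1 + 1 + 1 = 7 ≡ 1 (mod 2).
  s_4 = 0 + 1 + 0 + 0 + 0 + 1 + 0 + 1 = 3 ≡ 1 (mod 2).
s = (1, 1, 1, 1)^T — this equals column 15 of H (binary 1111), so error is at position 15.
Correct: flip bit 15 of r = 011101000111011 to get c = 011101000111010.


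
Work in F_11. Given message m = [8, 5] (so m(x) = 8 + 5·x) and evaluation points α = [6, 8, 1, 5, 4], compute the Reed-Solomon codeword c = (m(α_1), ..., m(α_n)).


c = [5, 4, 2, 0, 6]

Message polynomial: m(x) = 8 + 5·x (mod 11).
For each evaluation point α_i, compute m(α_i) mod 11:
  α_1 = 6: Horner steps 5 → 5, so m(6) = 5.
  α_2 = 8: Horner steps 5 → 4, so m(8) = 4.
  α_3 = 1: Horner steps 5 → 2, so m(1) = 2.
  α_4 = 5: Horner steps 5 → 0, so m(5) = 0.
  α_5 = 4: Horner steps 5 → 6, so m(4) = 6.
Codeword c = [5, 4, 2, 0, 6] ∈ F_11^5.


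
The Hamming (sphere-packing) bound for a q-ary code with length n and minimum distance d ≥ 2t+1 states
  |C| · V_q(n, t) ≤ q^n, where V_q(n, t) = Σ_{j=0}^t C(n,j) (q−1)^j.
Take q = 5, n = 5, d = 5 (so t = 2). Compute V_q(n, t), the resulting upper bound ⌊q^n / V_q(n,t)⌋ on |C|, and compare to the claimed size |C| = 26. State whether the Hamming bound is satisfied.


V_q(n, t) = 181, q^n = 3125, Hamming bound = 17, |C| = 26 > bound (violated).

Step 1: Compute V_q(n, t) = Σ_{j=0}^2 C(n, j) (q−1)^j.
  j = 0: C(5,0)·(4)^0 = 1·1 = 1.
  j = 1: C(5,1)·(4)^1 = 5·4 = 20.
  j = 2: C(5,2)·(4)^2 = 10·16 = 160.
  V_q(n, t) = 1 + 20 + 160 = 181.
Step 2: q^n = 5^5 = 3125.
Step 3: Hamming bound ⌊q^n / V_q(n,t)⌋ = ⌊3125/181⌋ = 17.
Step 4: Compare |C| = 26 to 17: violated.
The claimed |C| lies above the Hamming bound, so no 5-ary code of length 5 with d ≥ 5 can have 26 codewords.


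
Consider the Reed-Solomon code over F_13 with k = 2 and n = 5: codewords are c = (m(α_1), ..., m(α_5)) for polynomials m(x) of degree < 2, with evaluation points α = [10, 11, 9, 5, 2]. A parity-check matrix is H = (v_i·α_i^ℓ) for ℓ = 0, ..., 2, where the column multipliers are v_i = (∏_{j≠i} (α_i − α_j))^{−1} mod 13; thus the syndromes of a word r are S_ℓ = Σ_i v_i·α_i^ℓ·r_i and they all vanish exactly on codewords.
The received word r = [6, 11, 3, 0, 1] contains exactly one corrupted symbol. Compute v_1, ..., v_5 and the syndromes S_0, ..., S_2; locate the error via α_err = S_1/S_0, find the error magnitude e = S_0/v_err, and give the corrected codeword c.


S = (1, 10, 9), error at position 1, error magnitude e = 12, c = [7, 11, 3, 0, 1].

Step 1: column multipliers v_i = (∏_{j≠i}(α_i − α_j))^{−1} mod 13.
  i = 1 (α = 10): (10−11)(10−9)(10−5)(10−2) = (−1)·1·5·8 = −40 ≡ 12, so v_1 = 12^{−1} = 12 (mod 13).
  i = 2 (α = 11): (11−10)(11−9)(11−5)(11−2) = 1·2·6·9 = 108 ≡ 4, so v_2 = 4^{−1} = 10 (mod 13).
  i = 3 (α = 9): (9−10)(9−11)(9−5)(9−2) = (−1)·(−2)·4·7 = 56 ≡ 4, so v_3 = 4^{−1} = 10 (mod 13).
  i = 4 (α = 5): (5−10)(5−11)(5−9)(5−2) = (−5)·(−6)·(−4)·3 = −360 ≡ 4, so v_4 = 4^{−1} = 10 (mod 13).
  i = 5 (α = 2): (2−10)(2−11)(2−9)(2−5) = (−8)·(−9)·(−7)·(−3) = 1512 ≡ 4, so v_5 = 4^{−1} = 10 (mod 13).
  v = [12, 10, 10, 10, 10].
Step 2: syndromes of r = [6, 11, 3, 0, 1] (all sums mod 13).
  S_0 = Σ v_i r_i = 12·6 + 10·11 + 10·3 + 10·0 + 10·1 = 222 ≡ 1.
  S_1 = Σ v_i α_i r_i = 12·10·6 + 10·11·11 + 10·9·3 + 10·5·0 + 10·2·1 = 2220 ≡ 10.
  α_i^2 mod 13 = [9, 4, 3, 12, 4].
  S_2 = Σ v_i α_i^2 r_i = 12·9·6 + 10·4·11 + 10·3·3 + 10·12·0 + 10·4·1 = 1218 ≡ 9.
  S = (1, 10, 9) ≠ 0, so r is not a codeword (an error is present).
Step 3: locate the error. For a single error e at position i, S_ℓ = v_i·e·α_i^ℓ, so α_err = S_1/S_0.
  S_0^{−1} = 1^{−1} = 1 (mod 13), so α_err = 10·1 = 10 ≡ 10 = α_1. Error position i = 1.
  Consistency check: S_2/S_1 = 9·4 = 36 ≡ 10 = α_err ✓ (single-error assumption holds).
Step 4: error magnitude e = S_0/v_1 = S_0·∏_{j≠1}(α_1 − α_j) = 1·12 = 12 ≡ 12 (mod 13).
Step 5: correct position 1: c_1 = r_1 − e = 6 − 12 ≡ 7 (mod 13). Hence c = [7, 11, 3, 0, 1].
  Check: interpolating c through the α_i gives m(x) = 6 + 4·x (degree < 2) with m(α_i) = c_i for every i, so c is indeed a codeword.


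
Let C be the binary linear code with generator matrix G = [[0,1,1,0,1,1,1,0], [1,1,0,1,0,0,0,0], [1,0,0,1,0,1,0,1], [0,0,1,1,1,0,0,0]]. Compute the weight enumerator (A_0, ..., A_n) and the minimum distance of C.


Weight distribution: A_0 = 1, A_3 = 5, A_4 = 5, A_5 = 2, A_6 = 2, A_7 = 1. Minimum distance d = 3.

Enumerate all 2^4 = 16 messages m ∈ F_2^4.
For each, compute codeword c = mG in F_2^8, then tally its weight.
  m = 0000 → c = 00000000, weight = 0.
  m = 1000 → c = 01101110, weight = 5.
  m = 0100 → c = 11010000, weight = 3.
  m = 1100 → c = 10111110, weight = 6.
  m = 0010 → c = 10010101, weight = 4.
  m = 1010 → c = 11111011, weight = 7.
  m = 0110 → c = 01000101, weight = 3.
  m = 1110 → c = 00101011, weight = 4.
  m = 0001 → c = 00111000, weight = 3.
  m = 1001 → c = 01010110, weight = 4.
  m = 0101 → c = 11101000, weight = 4.
  m = 1101 → c = 10000110, weight = 3.
  m = 0011 → c = 10101101, weight = 5.
  m = 1011 → c = 11000011, weight = 4.
  m = 0111 → c = 01111101, weight = 6.
  m = 1111 → c = 00010011, weight = 3.
Tally weights:
  weight 0: 1 codewords.
  weight 3: 5 codewords.
  weight 4: 5 codewords.
  weight 5: 2 codewords.
  weight 6: 2 codewords.
  weight 7: 1 codewords.
Minimum distance d = smallest w > 0 with A_w > 0 = 3.
Sanity: Σ A_w = 16 = 2^4 = 16 ✓.


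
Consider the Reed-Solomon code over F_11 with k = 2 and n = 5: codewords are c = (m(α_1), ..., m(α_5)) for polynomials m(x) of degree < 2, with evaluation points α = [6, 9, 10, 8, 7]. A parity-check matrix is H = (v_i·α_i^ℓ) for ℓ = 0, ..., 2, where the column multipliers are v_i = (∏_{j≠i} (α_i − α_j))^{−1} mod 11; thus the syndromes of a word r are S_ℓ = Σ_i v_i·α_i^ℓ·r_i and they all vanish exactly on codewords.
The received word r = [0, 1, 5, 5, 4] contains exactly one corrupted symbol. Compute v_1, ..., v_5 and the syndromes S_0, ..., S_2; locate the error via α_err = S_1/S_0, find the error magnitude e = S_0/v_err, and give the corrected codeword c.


S = (2, 5, 7), error at position 4, error magnitude e = 8, c = [0, 1, 5, 8, 4].

Step 1: column multipliers v_i = (∏_{j≠i}(α_i − α_j))^{−1} mod 11.
  i = 1 (α = 6): (6−9)(6−10)(6−8)(6−7) = (−3)·(−4)·(−2)·(−1) = 24 ≡ 2, so v_1 = 2^{−1} = 6 (mod 11).
  i = 2 (α = 9): (9−6)(9−10)(9−8)(9−7) = 3·(−1)·1·2 = −6 ≡ 5, so v_2 = 5^{−1} = 9 (mod 11).
  i = 3 (α = 10): (10−6)(10−9)(10−8)(10−7) = 4·1·2·3 = 24 ≡ 2, so v_3 = 2^{−1} = 6 (mod 11).
  i = 4 (α = 8): (8−6)(8−9)(8−10)(8−7) = 2·(−1)·(−2)·1 = 4 ≡ 4, so v_4 = 4^{−1} = 3 (mod 11).
  i = 5 (α = 7): (7−6)(7−9)(7−10)(7−8) = 1·(−2)·(−3)·(−1) = −6 ≡ 5, so v_5 = 5^{−1} = 9 (mod 11).
  v = [6, 9, 6, 3, 9].
Step 2: syndromes of r = [0, 1, 5, 5, 4] (all sums mod 11).
  S_0 = Σ v_i r_i = 6·0 + 9·1 + 6·5 + 3·5 + 9·4 = 90 ≡ 2.
  S_1 = Σ v_i α_i r_i = 6·6·0 + 9·9·1 + 6·10·5 + 3·8·5 + 9·7·4 = 753 ≡ 5.
  α_i^2 mod 11 = [3, 4, 1, 9, 5].
  S_2 = Σ v_i α_i^2 r_i = 6·3·0 + 9·4·1 + 6·1·5 + 3·9·5 + 9·5·4 = 381 ≡ 7.
  S = (2, 5, 7) ≠ 0, so r is not a codeword (an error is present).
Step 3: locate the error. For a single error e at position i, S_ℓ = v_i·e·α_i^ℓ, so α_err = S_1/S_0.
  S_0^{−1} = 2^{−1} = 6 (mod 11), so α_err = 5·6 = 30 ≡ 8 = α_4. Error position i = 4.
  Consistency check: S_2/S_1 = 7·9 = 63 ≡ 8 = α_err ✓ (single-error assumption holds).
Step 4: error magnitude e = S_0/v_4 = S_0·∏_{j≠4}(α_4 − α_j) = 2·4 = 8 ≡ 8 (mod 11).
Step 5: correct position 4: c_4 = r_4 − e = 5 − 8 ≡ 8 (mod 11). Hence c = [0, 1, 5, 8, 4].
  Check: interpolating c through the α_i gives m(x) = 9 + 4·x (degree < 2) with m(α_i) = c_i for every i, so c is indeed a codeword.


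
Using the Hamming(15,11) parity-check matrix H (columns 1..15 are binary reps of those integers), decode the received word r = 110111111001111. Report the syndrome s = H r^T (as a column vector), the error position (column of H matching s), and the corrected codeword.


s = (0, 0, 1, 0)^T, error position = 2, corrected codeword c = 100111111001111

Compute s = H r^T mod 2 one row at a time:
  s_1 = 1 + 1 + 0 + 0 + 1 + 1 + 1 + 1 = 6 ≡ 0 (mod 2).
  s_2 = 1 + 1 + 1 + 1 + 1 + 1 + 1 + 1 = 8 ≡ 0 (mod 2).
  s_3 = 1 + 0 + 1 + 1 + 0 + 0 + 1 + 1 = 5 ≡ 1 (mod 2).
  s_4 = 1 + 0 + 1 + 1 + 1 + 0 + 1 + 1 = 6 ≡ 0 (mod 2).
s = (0, 0, 1, 0)^T — this equals column 2 of H (binary 0010), so error is at position 2.
Correct: flip bit 2 of r = 110111111001111 to get c = 100111111001111.


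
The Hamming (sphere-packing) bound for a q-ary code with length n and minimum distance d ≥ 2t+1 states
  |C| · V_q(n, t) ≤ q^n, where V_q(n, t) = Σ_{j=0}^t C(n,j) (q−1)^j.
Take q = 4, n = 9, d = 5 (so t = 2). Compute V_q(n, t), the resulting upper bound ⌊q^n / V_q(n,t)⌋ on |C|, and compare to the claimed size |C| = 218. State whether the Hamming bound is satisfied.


V_q(n, t) = 352, q^n = 262144, Hamming bound = 744, |C| = 218 ≤ bound (satisfied).

Step 1: Compute V_q(n, t) = Σ_{j=0}^2 C(n, j) (q−1)^j.
  j = 0: C(9,0)·(3)^0 = 1·1 = 1.
  j = 1: C(9,1)·(3)^1 = 9·3 = 27.
  j = 2: C(9,2)·(3)^2 = 36·9 = 324.
  V_q(n, t) = 1 + 27 + 324 = 352.
Step 2: q^n = 4^9 = 262144.
Step 3: Hamming bound ⌊q^n / V_q(n,t)⌋ = ⌊262144/352⌋ = 744.
Step 4: Compare |C| = 218 to 744: satisfied.
The claimed |C| lies below the Hamming bound.


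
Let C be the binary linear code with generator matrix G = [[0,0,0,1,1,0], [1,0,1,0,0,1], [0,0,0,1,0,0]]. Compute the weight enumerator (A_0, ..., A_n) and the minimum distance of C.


Weight distribution: A_0 = 1, A_1 = 2, A_2 = 1, A_3 = 1, A_4 = 2, A_5 = 1. Minimum distance d = 1.

Enumerate all 2^3 = 8 messages m ∈ F_2^3.
For each, compute codeword c = mG in F_2^6, then tally its weight.
  m = 000 → c = 000000, weight = 0.
  m = 100 → c = 000110, weight = 2.
  m = 010 → c = 101001, weight = 3.
  m = 110 → c = 101111, weight = 5.
  m = 001 → c = 000100, weight = 1.
  m = 101 → c = 000010, weight = 1.
  m = 011 → c = 101101, weight = 4.
  m = 111 → c = 101011, weight = 4.
Tally weights:
  weight 0: 1 codewords.
  weight 1: 2 codewords.
  weight 2: 1 codewords.
  weight 3: 1 codewords.
  weight 4: 2 codewords.
  weight 5: 1 codewords.
Minimum distance d = smallest w > 0 with A_w > 0 = 1.
Sanity: Σ A_w = 8 = 2^3 = 8 ✓.


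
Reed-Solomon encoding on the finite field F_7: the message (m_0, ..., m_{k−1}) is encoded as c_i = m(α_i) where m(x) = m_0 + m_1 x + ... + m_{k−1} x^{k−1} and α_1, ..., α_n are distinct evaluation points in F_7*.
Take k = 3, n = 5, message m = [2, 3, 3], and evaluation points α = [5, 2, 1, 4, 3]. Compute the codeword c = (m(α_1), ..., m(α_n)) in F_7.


c = [1, 6, 1, 6, 3]

Message polynomial: m(x) = 2 + 3·x + 3·x^2 (mod 7).
For each evaluation point α_i, compute m(α_i) mod 7:
  α_1 = 5: Horner steps 3 → 4 → 1, so m(5) = 1.
  α_2 = 2: Horner steps 3 → 2 → 6, so m(2) = 6.
  α_3 = 1: Horner steps 3 → 6 → 1, so m(1) = 1.
  α_4 = 4: Horner steps 3 → 1 → 6, so m(4) = 6.
  α_5 = 3: Horner steps 3 → 5 → 3, so m(3) = 3.
Codeword c = [1, 6, 1, 6, 3] ∈ F_7^5.


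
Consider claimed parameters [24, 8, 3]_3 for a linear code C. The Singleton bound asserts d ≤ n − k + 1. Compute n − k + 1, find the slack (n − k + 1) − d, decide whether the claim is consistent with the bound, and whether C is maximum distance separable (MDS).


Singleton RHS = n − k + 1 = 17, slack = 14, bound satisfied, not MDS.

Singleton bound: d ≤ n − k + 1.
Here n = 24, k = 8, so n − k + 1 = 17.
Given d = 3, check d ≤ 17: YES.
Slack = (n − k + 1) − d = 14.
The code is NOT MDS (slack = 14 > 0).
Description: the claimed parameters are [24, 8, 3]_3; such a code would be non-MDS.


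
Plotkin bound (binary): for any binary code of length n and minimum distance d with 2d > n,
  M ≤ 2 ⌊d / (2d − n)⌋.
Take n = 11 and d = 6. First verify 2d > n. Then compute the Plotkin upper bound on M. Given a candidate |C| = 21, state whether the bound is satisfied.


Plotkin bound M ≤ 12; given |C| = 21 > bound (violated).

Check applicability: 2d = 12, n = 11.
2d − n = 1 > 0, so Plotkin applies.
Compute d/(2d−n) = 6/1 ≈ 6.0000.
⌊d/(2d−n)⌋ = 6.
Plotkin bound: M ≤ 2·6 = 12.
Given |C| = 21, check: VIOLATED.
This |C| is above the Plotkin bound, so no binary code with n = 11, d = 6 and 21 codewords exists.


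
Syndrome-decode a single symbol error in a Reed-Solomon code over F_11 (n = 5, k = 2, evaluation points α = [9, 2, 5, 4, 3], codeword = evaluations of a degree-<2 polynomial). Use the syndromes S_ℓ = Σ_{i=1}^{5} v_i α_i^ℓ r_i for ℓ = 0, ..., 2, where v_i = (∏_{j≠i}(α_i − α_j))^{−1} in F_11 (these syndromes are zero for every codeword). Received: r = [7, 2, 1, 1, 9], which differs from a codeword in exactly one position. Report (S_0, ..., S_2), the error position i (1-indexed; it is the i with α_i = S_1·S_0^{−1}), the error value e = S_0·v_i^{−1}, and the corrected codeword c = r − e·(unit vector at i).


S = (4, 5, 9), error at position 4, error magnitude e = 7, c = [7, 2, 1, 5, 9].

Step 1: column multipliers v_i = (∏_{j≠i}(α_i − α_j))^{−1} mod 11.
  i = 1 (α = 9): (9−2)(9−5)(9−4)(9−3) = 7·4·5·6 = 840 ≡ 4, so v_1 = 4^{−1} = 3 (mod 11).
  i = 2 (α = 2): (2−9)(2−5)(2−4)(2−3) = (−7)·(−3)·(−2)·(−1) = 42 ≡ 9, so v_2 = 9^{−1} = 5 (mod 11).
  i = 3 (α = 5): (5−9)(5−2)(5−4)(5−3) = (−4)·3·1·2 = −24 ≡ 9, so v_3 = 9^{−1} = 5 (mod 11).
  i = 4 (α = 4): (4−9)(4−2)(4−5)(4−3) = (−5)·2·(−1)·1 = 10 ≡ 10, so v_4 = 10^{−1} = 10 (mod 11).
  i = 5 (α = 3): (3−9)(3−2)(3−5)(3−4) = (−6)·1·(−2)·(−1) = −12 ≡ 10, so v_5 = 10^{−1} = 10 (mod 11).
  v = [3, 5, 5, 10, 10].
Step 2: syndromes of r = [7, 2, 1, 1, 9] (all sums mod 11).
  S_0 = Σ v_i r_i = 3·7 + 5·2 + 5·1 + 10·1 + 10·9 = 136 ≡ 4.
  S_1 = Σ v_i α_i r_i = 3·9·7 + 5·2·2 + 5·5·1 + 10·4·1 + 10·3·9 = 544 ≡ 5.
  α_i^2 mod 11 = [4, 4, 3, 5, 9].
  S_2 = Σ v_i α_i^2 r_i = 3·4·7 + 5·4·2 + 5·3·1 + 10·5·1 + 10·9·9 = 999 ≡ 9.
  S = (4, 5, 9) ≠ 0, so r is not a codeword (an error is present).
Step 3: locate the error. For a single error e at position i, S_ℓ = v_i·e·α_i^ℓ, so α_err = S_1/S_0.
  S_0^{−1} = 4^{−1} = 3 (mod 11), so α_err = 5·3 = 15 ≡ 4 = α_4. Error position i = 4.
  Consistency check: S_2/S_1 = 9·9 = 81 ≡ 4 = α_err ✓ (single-error assumption holds).
Step 4: error magnitude e = S_0/v_4 = S_0·∏_{j≠4}(α_4 − α_j) = 4·10 = 40 ≡ 7 (mod 11).
Step 5: correct position 4: c_4 = r_4 − e = 1 − 7 ≡ 5 (mod 11). Hence c = [7, 2, 1, 5, 9].
  Check: interpolating c through the α_i gives m(x) = 10 + 7·x (degree < 2) with m(α_i) = c_i for every i, so c is indeed a codeword.


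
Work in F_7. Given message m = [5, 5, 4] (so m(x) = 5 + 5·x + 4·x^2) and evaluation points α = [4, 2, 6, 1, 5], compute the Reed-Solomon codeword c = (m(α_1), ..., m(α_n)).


c = [5, 3, 4, 0, 4]

Message polynomial: m(x) = 5 + 5·x + 4·x^2 (mod 7).
For each evaluation point α_i, compute m(α_i) mod 7:
  α_1 = 4: Horner steps 4 → 0 → 5, so m(4) = 5.
  α_2 = 2: Horner steps 4 → 6 → 3, so m(2) = 3.
  α_3 = 6: Horner steps 4 → 1 → 4, so m(6) = 4.
  α_4 = 1: Horner steps 4 → 2 → 0, so m(1) = 0.
  α_5 = 5: Horner steps 4 → 4 → 4, so m(5) = 4.
Codeword c = [5, 3, 4, 0, 4] ∈ F_7^5.


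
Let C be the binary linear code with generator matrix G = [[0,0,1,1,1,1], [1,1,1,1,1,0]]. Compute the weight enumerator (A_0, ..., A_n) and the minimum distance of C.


Weight distribution: A_0 = 1, A_3 = 1, A_4 = 1, A_5 = 1. Minimum distance d = 3.

Enumerate all 2^2 = 4 messages m ∈ F_2^2.
For each, compute codeword c = mG in F_2^6, then tally its weight.
  m = 00 → c = 000000, weight = 0.
  m = 10 → c = 001111, weight = 4.
  m = 01 → c = 111110, weight = 5.
  m = 11 → c = 110001, weight = 3.
Tally weights:
  weight 0: 1 codewords.
  weight 3: 1 codewords.
  weight 4: 1 codewords.
  weight 5: 1 codewords.
Minimum distance d = smallest w > 0 with A_w > 0 = 3.
Sanity: Σ A_w = 4 = 2^2 = 4 ✓.


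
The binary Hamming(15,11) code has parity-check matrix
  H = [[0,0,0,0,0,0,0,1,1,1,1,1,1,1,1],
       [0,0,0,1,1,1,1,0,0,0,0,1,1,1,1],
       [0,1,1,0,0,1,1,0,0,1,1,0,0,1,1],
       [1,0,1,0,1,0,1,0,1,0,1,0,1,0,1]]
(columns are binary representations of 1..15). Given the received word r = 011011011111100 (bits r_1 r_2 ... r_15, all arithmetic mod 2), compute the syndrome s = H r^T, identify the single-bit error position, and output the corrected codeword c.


s = (0, 0, 1, 1)^T, error position = 3, corrected codeword c = 010011011111100

Compute s = H r^T mod 2 one row at a time:
  s_1 = 1 + 1 + 1 + 1 + 1 + 1 + 0 + 0 = 6 ≡ 0 (mod 2).
  s_2 = 0 + 1 + 1 + 0 + 1 + 1 + 0 + 0 = 4 ≡ 0 (mod 2).
  s_3 = 1 + 1 + 1 + 0 + 1 + 1 + 0 + 0 = 5 ≡ 1 (mod 2).
  s_4 = 0 + 1 + 1 + 0 + 1 + 1 + 1 + 0 = 5 ≡ 1 (mod 2).
s = (0, 0, 1, 1)^T — this equals column 3 of H (binary 0011), so error is at position 3.
Correct: flip bit 3 of r = 011011011111100 to get c = 010011011111100.


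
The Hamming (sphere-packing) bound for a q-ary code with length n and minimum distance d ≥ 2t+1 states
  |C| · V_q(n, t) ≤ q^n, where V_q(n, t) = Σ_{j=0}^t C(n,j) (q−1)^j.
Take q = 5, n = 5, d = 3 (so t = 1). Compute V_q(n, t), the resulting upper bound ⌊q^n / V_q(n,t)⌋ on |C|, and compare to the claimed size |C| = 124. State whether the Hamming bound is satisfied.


V_q(n, t) = 21, q^n = 3125, Hamming bound = 148, |C| = 124 ≤ bound (satisfied).

Step 1: Compute V_q(n, t) = Σ_{j=0}^1 C(n, j) (q−1)^j.
  j = 0: C(5,0)·(4)^0 = 1·1 = 1.
  j = 1: C(5,1)·(4)^1 = 5·4 = 20.
  V_q(n, t) = 1 + 20 = 21.
Step 2: q^n = 5^5 = 3125.
Step 3: Hamming bound ⌊q^n / V_q(n,t)⌋ = ⌊3125/21⌋ = 148.
Step 4: Compare |C| = 124 to 148: satisfied.
The claimed |C| lies below the Hamming bound.


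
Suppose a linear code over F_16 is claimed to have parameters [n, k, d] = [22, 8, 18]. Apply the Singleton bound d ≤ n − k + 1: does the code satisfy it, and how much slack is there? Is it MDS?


Singleton RHS = n − k + 1 = 15, slack = -3, bound violated (no such code; not MDS).

Singleton bound: d ≤ n − k + 1.
Here n = 22, k = 8, so n − k + 1 = 15.
Given d = 18, check d ≤ 15: NO.
Slack = (n − k + 1) − d = -3.
The slack is negative: d = 18 exceeds n − k + 1 = 15 by 3, so the Singleton bound is violated and no linear [22, 8, 18]_16 code can exist. In particular it is not MDS (MDS requires d = n − k + 1 exactly).
Description: the claimed parameters are [22, 8, 18]_16; such a code would be impossible (violates the Singleton bound).


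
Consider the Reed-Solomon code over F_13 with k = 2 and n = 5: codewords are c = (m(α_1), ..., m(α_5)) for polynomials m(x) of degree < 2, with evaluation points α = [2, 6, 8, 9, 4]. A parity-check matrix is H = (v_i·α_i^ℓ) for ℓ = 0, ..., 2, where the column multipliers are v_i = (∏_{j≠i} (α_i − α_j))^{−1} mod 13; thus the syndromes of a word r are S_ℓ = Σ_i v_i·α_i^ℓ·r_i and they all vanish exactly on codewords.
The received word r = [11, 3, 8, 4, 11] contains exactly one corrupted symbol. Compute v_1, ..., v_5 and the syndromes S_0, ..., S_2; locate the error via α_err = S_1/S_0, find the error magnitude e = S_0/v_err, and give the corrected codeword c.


S = (4, 8, 3), error at position 1, error magnitude e = 5, c = [6, 3, 8, 4, 11].

Step 1: column multipliers v_i = (∏_{j≠i}(α_i − α_j))^{−1} mod 13.
  i = 1 (α = 2): (2−6)(2−8)(2−9)(2−4) = (−4)·(−6)·(−7)·(−2) = 336 ≡ 11, so v_1 = 11^{−1} = 6 (mod 13).
  i = 2 (α = 6): (6−2)(6−8)(6−9)(6−4) = 4·(−2)·(−3)·2 = 48 ≡ 9, so v_2 = 9^{−1} = 3 (mod 13).
  i = 3 (α = 8): (8−2)(8−6)(8−9)(8−4) = 6·2·(−1)·4 = −48 ≡ 4, so v_3 = 4^{−1} = 10 (mod 13).
  i = 4 (α = 9): (9−2)(9−6)(9−8)(9−4) = 7·3·1·5 = 105 ≡ 1, so v_4 = 1^{−1} = 1 (mod 13).
  i = 5 (α = 4): (4−2)(4−6)(4−8)(4−9) = 2·(−2)·(−4)·(−5) = −80 ≡ 11, so v_5 = 11^{−1} = 6 (mod 13).
  v = [6, 3, 10, 1, 6].
Step 2: syndromes of r = [11, 3, 8, 4, 11] (all sums mod 13).
  S_0 = Σ v_i r_i = 6·11 + 3·3 + 10·8 + 1·4 + 6·11 = 225 ≡ 4.
  S_1 = Σ v_i α_i r_i = 6·2·11 + 3·6·3 + 10·8·8 + 1·9·4 + 6·4·11 = 1126 ≡ 8.
  α_i^2 mod 13 = [4, 10, 12, 3, 3].
  S_2 = Σ v_i α_i^2 r_i = 6·4·11 + 3·10·3 + 10·12·8 + 1·3·4 + 6·3·11 = 1524 ≡ 3.
  S = (4, 8, 3) ≠ 0, so r is not a codeword (an error is present).
Step 3: locate the error. For a single error e at position i, S_ℓ = v_i·e·α_i^ℓ, so α_err = S_1/S_0.
  S_0^{−1} = 4^{−1} = 10 (mod 13), so α_err = 8·10 = 80 ≡ 2 = α_1. Error position i = 1.
  Consistency check: S_2/S_1 = 3·5 = 15 ≡ 2 = α_err ✓ (single-error assumption holds).
Step 4: error magnitude e = S_0/v_1 = S_0·∏_{j≠1}(α_1 − α_j) = 4·11 = 44 ≡ 5 (mod 13).
Step 5: correct position 1: c_1 = r_1 − e = 11 − 5 ≡ 6 (mod 13). Hence c = [6, 3, 8, 4, 11].
  Check: interpolating c through the α_i gives m(x) = 1 + 9·x (degree < 2) with m(α_i) = c_i for every i, so c is indeed a codeword.


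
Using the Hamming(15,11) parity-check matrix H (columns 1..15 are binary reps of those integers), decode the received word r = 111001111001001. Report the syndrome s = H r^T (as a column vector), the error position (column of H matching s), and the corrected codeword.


s = (0, 0, 1, 1)^T, error position = 3, corrected codeword c = 110001111001001

Compute s = H r^T mod 2 one row at a time:
  s_1 = 1 + 1 + 0 + 0 + 1 + 0 + 0 + 1 = 4 ≡ 0 (mod 2).
  s_2 = 0 + 0 + 1 + 1 + 1 + 0 + 0 + 1 = 4 ≡ 0 (mod 2).
  s_3 = 1 + 1 + 1 + 1 + 0 + 0 + 0 + 1 = 5 ≡ 1 (mod 2).
  s_4 = 1 + 1 + 0 + 1 + 1 + 0 + 0 + 1 = 5 ≡ 1 (mod 2).
s = (0, 0, 1, 1)^T — this equals column 3 of H (binary 0011), so error is at position 3.
Correct: flip bit 3 of r = 111001111001001 to get c = 110001111001001.


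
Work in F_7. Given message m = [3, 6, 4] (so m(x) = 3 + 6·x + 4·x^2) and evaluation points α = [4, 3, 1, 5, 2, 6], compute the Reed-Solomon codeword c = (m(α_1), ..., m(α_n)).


c = [0, 1, 6, 0, 3, 1]

Message polynomial: m(x) = 3 + 6·x + 4·x^2 (mod 7).
For each evaluation point α_i, compute m(α_i) mod 7:
  α_1 = 4: Horner steps 4 → 1 → 0, so m(4) = 0.
  α_2 = 3: Horner steps 4 → 4 → 1, so m(3) = 1.
  α_3 = 1: Horner steps 4 → 3 → 6, so m(1) = 6.
  α_4 = 5: Horner steps 4 → 5 → 0, so m(5) = 0.
  α_5 = 2: Horner steps 4 → 0 → 3, so m(2) = 3.
  α_6 = 6: Horner steps 4 → 2 → 1, so m(6) = 1.
Codeword c = [0, 1, 6, 0, 3, 1] ∈ F_7^6.


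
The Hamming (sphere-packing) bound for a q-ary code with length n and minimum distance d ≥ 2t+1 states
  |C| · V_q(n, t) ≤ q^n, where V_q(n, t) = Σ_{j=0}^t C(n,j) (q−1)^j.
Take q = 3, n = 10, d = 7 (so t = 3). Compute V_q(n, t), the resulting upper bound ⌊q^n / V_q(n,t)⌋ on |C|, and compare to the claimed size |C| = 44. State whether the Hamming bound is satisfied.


V_q(n, t) = 1161, q^n = 59049, Hamming bound = 50, |C| = 44 ≤ bound (satisfied).

Step 1: Compute V_q(n, t) = Σ_{j=0}^3 C(n, j) (q−1)^j.
  j = 0: C(10,0)·(2)^0 = 1·1 = 1.
  j = 1: C(10,1)·(2)^1 = 10·2 = 20.
  j = 2: C(10,2)·(2)^2 = 45·4 = 180.
  j = 3: C(10,3)·(2)^3 = 120·8 = 960.
  V_q(n, t) = 1 + 20 + 180 + 960 = 1161.
Step 2: q^n = 3^10 = 59049.
Step 3: Hamming bound ⌊q^n / V_q(n,t)⌋ = ⌊59049/1161⌋ = 50.
Step 4: Compare |C| = 44 to 50: satisfied.
The claimed |C| lies below the Hamming bound.


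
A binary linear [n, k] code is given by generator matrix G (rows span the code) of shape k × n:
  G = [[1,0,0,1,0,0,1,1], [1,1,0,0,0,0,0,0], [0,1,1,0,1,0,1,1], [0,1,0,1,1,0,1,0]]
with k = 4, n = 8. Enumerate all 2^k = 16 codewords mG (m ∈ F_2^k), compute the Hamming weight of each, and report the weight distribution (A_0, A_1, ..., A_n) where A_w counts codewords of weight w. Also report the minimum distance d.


Weight distribution: A_0 = 1, A_2 = 2, A_3 = 4, A_4 = 5, A_5 = 4. Minimum distance d = 2.

Enumerate all 2^4 = 16 messages m ∈ F_2^4.
For each, compute codeword c = mG in F_2^8, then tally its weight.
  m = 0000 → c = 00000000, weight = 0.
  m = 1000 → c = 10010011, weight = 4.
  m = 0100 → c = 11000000, weight = 2.
  m = 1100 → c = 01010011, weight = 4.
  m = 0010 → c = 01101011, weight = 5.
  m = 1010 → c = 11111000, weight = 5.
  m = 0110 → c = 10101011, weight = 5.
  m = 1110 → c = 00111000, weight = 3.
  m = 0001 → c = 01011010, weight = 4.
  m = 1001 → c = 11001001, weight = 4.
  m = 0101 → c = 10011010, weight = 4.
  m = 1101 → c = 00001001, weight = 2.
  m = 0011 → c = 00110001, weight = 3.
  m = 1011 → c = 10100010, weight = 3.
  m = 0111 → c = 11110001, weight = 5.
  m = 1111 → c = 01100010, weight = 3.
Tally weights:
  weight 0: 1 codewords.
  weight 2: 2 codewords.
  weight 3: 4 codewords.
  weight 4: 5 codewords.
  weight 5: 4 codewords.
Minimum distance d = smallest w > 0 with A_w > 0 = 2.
Sanity: Σ A_w = 16 = 2^4 = 16 ✓.


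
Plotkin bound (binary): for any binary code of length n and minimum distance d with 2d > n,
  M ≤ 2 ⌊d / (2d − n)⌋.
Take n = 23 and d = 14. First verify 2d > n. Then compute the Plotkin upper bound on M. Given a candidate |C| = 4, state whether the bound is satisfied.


Plotkin bound M ≤ 4; given |C| = 4 ≤ bound (satisfied).

Check applicability: 2d = 28, n = 23.
2d − n = 5 > 0, so Plotkin applies.
Compute d/(2d−n) = 14/5 ≈ 2.8000.
⌊d/(2d−n)⌋ = 2.
Plotkin bound: M ≤ 2·2 = 4.
Given |C| = 4, check: satisfied.
This |C| is at the Plotkin bound.


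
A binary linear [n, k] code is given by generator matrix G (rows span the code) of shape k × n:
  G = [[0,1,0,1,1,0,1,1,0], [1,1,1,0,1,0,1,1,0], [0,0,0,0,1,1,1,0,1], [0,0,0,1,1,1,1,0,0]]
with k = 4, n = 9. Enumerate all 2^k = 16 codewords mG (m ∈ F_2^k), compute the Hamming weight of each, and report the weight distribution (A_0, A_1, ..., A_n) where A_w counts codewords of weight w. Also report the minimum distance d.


Weight distribution: A_0 = 1, A_2 = 1, A_3 = 3, A_4 = 2, A_5 = 4, A_6 = 3, A_7 = 1, A_8 = 1. Minimum distance d = 2.

Enumerate all 2^4 = 16 messages m ∈ F_2^4.
For each, compute codeword c = mG in F_2^9, then tally its weight.
  m = 0000 → c = 000000000, weight = 0.
  m = 1000 → c = 010110110, weight = 5.
  m = 0100 → c = 111010110, weight = 6.
  m = 1100 → c = 101100000, weight = 3.
  m = 0010 → c = 000011101, weight = 4.
  m = 1010 → c = 010101011, weight = 5.
  m = 0110 → c = 111001011, weight = 6.
  m = 1110 → c = 101111101, weight = 7.
  m = 0001 → c = 000111100, weight = 4.
  m = 1001 → c = 010001010, weight = 3.
  m = 0101 → c = 111101010, weight = 6.
  m = 1101 → c = 101011100, weight = 5.
  m = 0011 → c = 000100001, weight = 2.
  m = 1011 → c = 010010111, weight = 5.
  m = 0111 → c = 111110111, weight = 8.
  m = 1111 → c = 101000001, weight = 3.
Tally weights:
  weight 0: 1 codewords.
  weight 2: 1 codewords.
  weight 3: 3 codewords.
  weight 4: 2 codewords.
  weight 5: 4 codewords.
  weight 6: 3 codewords.
  weight 7: 1 codewords.
  weight 8: 1 codewords.
Minimum distance d = smallest w > 0 with A_w > 0 = 2.
Sanity: Σ A_w = 16 = 2^4 = 16 ✓.


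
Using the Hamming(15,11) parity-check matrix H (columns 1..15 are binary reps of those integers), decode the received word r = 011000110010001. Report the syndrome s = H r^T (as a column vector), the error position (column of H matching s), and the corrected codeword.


s = (1, 0, 1, 0)^T, error position = 10, corrected codeword c = 011000110110001

Compute s = H r^T mod 2 one row at a time:
  s_1 = 1 + 0 + 0 + 1 + 0 + 0 + 0 + 1 = 3 ≡ 1 (mod 2).
  s_2 = 0 + 0 + 0 + 1 + 0 + 0 + 0 + 1 = 2 ≡ 0 (mod 2).
  s_3 = 1 + 1 + 0 + 1 + 0 + 1 + 0 + 1 = 5 ≡ 1 (mod 2).
  s_4 = 0 + 1 + 0 + 1 + 0 + 1 + 0 + 1 = 4 ≡ 0 (mod 2).
s = (1, 0, 1, 0)^T — this equals column 10 of H (binary 1010), so error is at position 10.
Correct: flip bit 10 of r = 011000110010001 to get c = 011000110110001.


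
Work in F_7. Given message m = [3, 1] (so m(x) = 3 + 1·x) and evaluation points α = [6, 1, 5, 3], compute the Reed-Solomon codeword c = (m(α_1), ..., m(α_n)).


c = [2, 4, 1, 6]

Message polynomial: m(x) = 3 + 1·x (mod 7).
For each evaluation point α_i, compute m(α_i) mod 7:
  α_1 = 6: Horner steps 1 → 2, so m(6) = 2.
  α_2 = 1: Horner steps 1 → 4, so m(1) = 4.
  α_3 = 5: Horner steps 1 → 1, so m(5) = 1.
  α_4 = 3: Horner steps 1 → 6, so m(3) = 6.
Codeword c = [2, 4, 1, 6] ∈ F_7^4.


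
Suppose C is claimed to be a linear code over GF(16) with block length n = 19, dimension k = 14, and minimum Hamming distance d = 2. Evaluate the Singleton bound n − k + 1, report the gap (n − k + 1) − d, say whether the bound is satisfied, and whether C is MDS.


Singleton RHS = n − k + 1 = 6, slack = 4, bound satisfied, not MDS.

Singleton bound: d ≤ n − k + 1.
Here n = 19, k = 14, so n − k + 1 = 6.
Given d = 2, check d ≤ 6: YES.
Slack = (n − k + 1) − d = 4.
The code is NOT MDS (slack = 4 > 0).
Description: the claimed parameters are [19, 14, 2]_16; such a code would be non-MDS.


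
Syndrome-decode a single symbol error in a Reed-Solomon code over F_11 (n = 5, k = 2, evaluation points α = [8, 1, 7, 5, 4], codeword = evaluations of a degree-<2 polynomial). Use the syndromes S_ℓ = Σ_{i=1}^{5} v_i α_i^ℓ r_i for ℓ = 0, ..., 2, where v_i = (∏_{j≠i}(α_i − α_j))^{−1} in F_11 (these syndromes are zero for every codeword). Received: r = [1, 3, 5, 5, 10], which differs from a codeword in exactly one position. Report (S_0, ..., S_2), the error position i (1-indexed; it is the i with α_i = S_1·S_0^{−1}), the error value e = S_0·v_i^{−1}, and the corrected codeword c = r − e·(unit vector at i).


S = (4, 6, 9), error at position 3, error magnitude e = 10, c = [1, 3, 6, 5, 10].

Step 1: column multipliers v_i = (∏_{j≠i}(α_i − α_j))^{−1} mod 11.
  i = 1 (α = 8): (8−1)(8−7)(8−5)(8−4) = 7·1·3·4 = 84 ≡ 7, so v_1 = 7^{−1} = 8 (mod 11).
  i = 2 (α = 1): (1−8)(1−7)(1−5)(1−4) = (−7)·(−6)·(−4)·(−3) = 504 ≡ 9, so v_2 = 9^{−1} = 5 (mod 11).
  i = 3 (α = 7): (7−8)(7−1)(7−5)(7−4) = (−1)·6·2·3 = −36 ≡ 8, so v_3 = 8^{−1} = 7 (mod 11).
  i = 4 (α = 5): (5−8)(5−1)(5−7)(5−4) = (−3)·4·(−2)·1 = 24 ≡ 2, so v_4 = 2^{−1} = 6 (mod 11).
  i = 5 (α = 4): (4−8)(4−1)(4−7)(4−5) = (−4)·3·(−3)·(−1) = −36 ≡ 8, so v_5 = 8^{−1} = 7 (mod 11).
  v = [8, 5, 7, 6, 7].
Step 2: syndromes of r = [1, 3, 5, 5, 10] (all sums mod 11).
  S_0 = Σ v_i r_i = 8·1 + 5·3 + 7·5 + 6·5 + 7·10 = 158 ≡ 4.
  S_1 = Σ v_i α_i r_i = 8·8·1 + 5·1·3 + 7·7·5 + 6·5·5 + 7·4·10 = 754 ≡ 6.
  α_i^2 mod 11 = [9, 1, 5, 3, 5].
  S_2 = Σ v_i α_i^2 r_i = 8·9·1 + 5·1·3 + 7·5·5 + 6·3·5 + 7·5·10 = 702 ≡ 9.
  S = (4, 6, 9) ≠ 0, so r is not a codeword (an error is present).
Step 3: locate the error. For a single error e at position i, S_ℓ = v_i·e·α_i^ℓ, so α_err = S_1/S_0.
  S_0^{−1} = 4^{−1} = 3 (mod 11), so α_err = 6·3 = 18 ≡ 7 = α_3. Error position i = 3.
  Consistency check: S_2/S_1 = 9·2 = 18 ≡ 7 = α_err ✓ (single-error assumption holds).
Step 4: error magnitude e = S_0/v_3 = S_0·∏_{j≠3}(α_3 − α_j) = 4·8 = 32 ≡ 10 (mod 11).
Step 5: correct position 3: c_3 = r_3 − e = 5 − 10 ≡ 6 (mod 11). Hence c = [1, 3, 6, 5, 10].
  Check: interpolating c through the α_i gives m(x) = 8 + 6·x (degree < 2) with m(α_i) = c_i for every i, so c is indeed a codeword.
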